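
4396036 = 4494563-98527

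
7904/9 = 878+2/9=878.22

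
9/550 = 9/550 = 0.02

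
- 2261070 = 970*(- 2331) 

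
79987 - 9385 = 70602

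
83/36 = 2 + 11/36= 2.31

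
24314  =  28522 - 4208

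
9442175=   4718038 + 4724137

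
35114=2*17557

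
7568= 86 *88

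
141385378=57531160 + 83854218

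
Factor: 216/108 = 2^1= 2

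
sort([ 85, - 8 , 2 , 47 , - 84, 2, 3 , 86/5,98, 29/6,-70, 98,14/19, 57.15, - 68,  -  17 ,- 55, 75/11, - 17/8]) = [ - 84,-70 , - 68,-55, - 17, - 8, - 17/8,14/19, 2, 2,  3, 29/6,  75/11,86/5,47,  57.15,  85, 98,98 ]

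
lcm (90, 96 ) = 1440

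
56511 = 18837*3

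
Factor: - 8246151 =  - 3^3 *305413^1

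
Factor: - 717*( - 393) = 281781 =3^2*131^1*239^1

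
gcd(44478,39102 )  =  42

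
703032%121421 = 95927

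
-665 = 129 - 794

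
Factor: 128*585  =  2^7* 3^2 * 5^1*13^1=74880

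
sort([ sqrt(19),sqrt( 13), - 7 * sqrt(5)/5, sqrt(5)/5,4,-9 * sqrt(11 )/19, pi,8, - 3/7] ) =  [ - 7 * sqrt( 5) /5, - 9*sqrt (11)/19,  -  3/7,sqrt(5) /5, pi,sqrt(13), 4, sqrt(  19), 8 ] 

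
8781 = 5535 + 3246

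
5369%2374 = 621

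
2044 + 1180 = 3224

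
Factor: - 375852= - 2^2*3^1 * 31321^1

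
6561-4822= 1739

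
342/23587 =342/23587 = 0.01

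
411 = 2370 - 1959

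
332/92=3 + 14/23  =  3.61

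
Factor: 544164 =2^2*3^1*137^1*331^1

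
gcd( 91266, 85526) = 574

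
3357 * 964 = 3236148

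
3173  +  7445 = 10618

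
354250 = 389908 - 35658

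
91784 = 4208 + 87576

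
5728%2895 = 2833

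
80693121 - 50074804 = 30618317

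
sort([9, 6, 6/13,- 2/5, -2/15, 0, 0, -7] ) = [ - 7, - 2/5, -2/15, 0,0,  6/13 , 6 , 9 ]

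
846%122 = 114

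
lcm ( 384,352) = 4224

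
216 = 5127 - 4911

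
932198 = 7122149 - 6189951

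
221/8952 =221/8952 = 0.02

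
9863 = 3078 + 6785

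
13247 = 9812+3435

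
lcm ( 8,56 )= 56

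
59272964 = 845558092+-786285128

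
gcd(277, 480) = 1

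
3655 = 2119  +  1536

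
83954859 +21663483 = 105618342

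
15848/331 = 15848/331 = 47.88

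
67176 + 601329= 668505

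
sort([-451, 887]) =[-451,887] 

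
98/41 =98/41 =2.39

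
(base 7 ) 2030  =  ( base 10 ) 707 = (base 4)23003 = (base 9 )865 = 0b1011000011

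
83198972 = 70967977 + 12230995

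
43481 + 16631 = 60112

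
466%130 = 76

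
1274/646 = 1 + 314/323  =  1.97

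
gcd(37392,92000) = 16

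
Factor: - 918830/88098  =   - 3^(-1 )*5^1*11^1*8353^1*14683^( - 1) = - 459415/44049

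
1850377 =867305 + 983072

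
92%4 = 0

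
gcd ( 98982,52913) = 1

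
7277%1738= 325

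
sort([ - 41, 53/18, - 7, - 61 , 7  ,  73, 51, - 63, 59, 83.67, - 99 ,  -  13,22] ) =[ - 99, - 63, - 61, - 41,  -  13, - 7, 53/18,7,22, 51, 59, 73, 83.67 ]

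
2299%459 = 4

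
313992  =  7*44856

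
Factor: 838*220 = 184360=2^3*5^1*11^1*419^1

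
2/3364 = 1/1682 = 0.00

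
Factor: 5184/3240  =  8/5 = 2^3*5^( - 1)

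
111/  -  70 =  - 111/70=- 1.59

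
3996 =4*999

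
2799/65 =43 + 4/65= 43.06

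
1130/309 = 3 + 203/309=3.66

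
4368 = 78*56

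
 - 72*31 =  - 2232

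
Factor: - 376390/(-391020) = 2^(-1) * 3^(-1)*7^( - 2)* 283^1 = 283/294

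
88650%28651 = 2697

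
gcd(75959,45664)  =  1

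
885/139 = 885/139 = 6.37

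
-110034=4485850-4595884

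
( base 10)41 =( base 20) 21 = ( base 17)27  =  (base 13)32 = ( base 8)51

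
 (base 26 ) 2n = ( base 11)69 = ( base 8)113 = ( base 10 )75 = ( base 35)25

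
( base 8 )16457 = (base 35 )63G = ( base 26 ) b19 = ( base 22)f9d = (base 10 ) 7471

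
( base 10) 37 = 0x25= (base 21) 1g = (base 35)12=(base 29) 18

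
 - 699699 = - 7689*91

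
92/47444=23/11861 = 0.00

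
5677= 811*7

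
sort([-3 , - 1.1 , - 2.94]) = [ - 3 , -2.94, - 1.1]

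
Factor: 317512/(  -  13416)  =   - 3^( - 1)*71^1 = - 71/3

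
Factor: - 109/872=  - 2^( - 3)= -  1/8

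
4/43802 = 2/21901= 0.00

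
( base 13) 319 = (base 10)529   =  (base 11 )441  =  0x211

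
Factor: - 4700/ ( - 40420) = 5^1 * 43^ ( - 1) = 5/43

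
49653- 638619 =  - 588966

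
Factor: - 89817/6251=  - 273/19 = - 3^1*7^1*13^1*19^( - 1 ) 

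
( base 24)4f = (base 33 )3C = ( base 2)1101111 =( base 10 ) 111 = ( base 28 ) 3R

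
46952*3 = 140856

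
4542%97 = 80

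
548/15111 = 548/15111 = 0.04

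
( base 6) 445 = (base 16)ad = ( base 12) 125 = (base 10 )173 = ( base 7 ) 335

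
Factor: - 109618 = - 2^1*23^1* 2383^1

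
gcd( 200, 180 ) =20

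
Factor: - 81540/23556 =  -45/13 = - 3^2*5^1*13^( - 1) 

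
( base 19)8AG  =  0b110000010110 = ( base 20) 7EE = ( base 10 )3094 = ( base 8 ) 6026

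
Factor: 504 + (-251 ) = 253 = 11^1*23^1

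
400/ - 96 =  - 5+5/6 = -4.17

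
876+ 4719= 5595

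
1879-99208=-97329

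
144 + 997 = 1141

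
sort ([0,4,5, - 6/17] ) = [ - 6/17,0,4 , 5 ]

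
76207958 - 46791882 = 29416076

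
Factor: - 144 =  - 2^4*3^2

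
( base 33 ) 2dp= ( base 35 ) 257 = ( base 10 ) 2632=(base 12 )1634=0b101001001000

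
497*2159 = 1073023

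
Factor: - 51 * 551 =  - 3^1* 17^1*19^1*29^1 = - 28101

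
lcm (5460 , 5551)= 333060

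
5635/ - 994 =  - 805/142 = - 5.67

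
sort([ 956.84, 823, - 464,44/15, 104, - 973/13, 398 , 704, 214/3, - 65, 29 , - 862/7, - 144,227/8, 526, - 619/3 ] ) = [ - 464, - 619/3, - 144 , - 862/7, - 973/13, - 65,44/15 , 227/8, 29,214/3, 104,398,526, 704 , 823 , 956.84 ] 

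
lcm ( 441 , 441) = 441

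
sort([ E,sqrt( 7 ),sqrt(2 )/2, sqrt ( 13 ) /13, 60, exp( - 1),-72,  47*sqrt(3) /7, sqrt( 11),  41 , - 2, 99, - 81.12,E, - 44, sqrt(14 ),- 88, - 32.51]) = [  -  88, - 81.12, - 72, - 44,-32.51, -2, sqrt( 13) /13, exp(-1), sqrt( 2)/2,sqrt(7 ), E, E,sqrt( 11 ),sqrt( 14 ),47*sqrt( 3 ) /7, 41, 60,99] 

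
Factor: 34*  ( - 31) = -1054=   - 2^1*17^1*31^1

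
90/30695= 18/6139 = 0.00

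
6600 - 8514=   -  1914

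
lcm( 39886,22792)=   159544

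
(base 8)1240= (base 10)672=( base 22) 18c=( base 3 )220220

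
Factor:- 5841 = -3^2*11^1*59^1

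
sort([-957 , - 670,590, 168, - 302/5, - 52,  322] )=[ - 957, - 670, - 302/5, - 52,168,322,590 ] 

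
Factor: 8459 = 11^1*769^1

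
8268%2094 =1986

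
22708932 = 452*50241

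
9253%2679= 1216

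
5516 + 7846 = 13362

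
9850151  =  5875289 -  - 3974862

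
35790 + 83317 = 119107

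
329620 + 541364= 870984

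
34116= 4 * 8529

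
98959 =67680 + 31279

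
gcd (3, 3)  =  3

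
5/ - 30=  - 1/6 = -  0.17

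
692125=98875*7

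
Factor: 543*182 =2^1*3^1*7^1*13^1 * 181^1 = 98826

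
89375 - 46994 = 42381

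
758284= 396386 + 361898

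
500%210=80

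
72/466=36/233 = 0.15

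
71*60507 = 4295997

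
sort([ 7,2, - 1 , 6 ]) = [ - 1,  2, 6  ,  7 ] 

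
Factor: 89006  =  2^1*191^1*233^1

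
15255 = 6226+9029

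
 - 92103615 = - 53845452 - 38258163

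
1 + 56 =57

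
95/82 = 95/82 = 1.16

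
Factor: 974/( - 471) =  - 2^1*3^(-1)*157^( - 1)*487^1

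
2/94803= 2/94803 = 0.00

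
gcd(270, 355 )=5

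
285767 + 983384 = 1269151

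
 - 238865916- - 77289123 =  -161576793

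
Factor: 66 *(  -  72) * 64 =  - 304128 = - 2^10 *3^3*11^1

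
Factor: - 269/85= - 5^( - 1 )*17^ ( - 1 ) * 269^1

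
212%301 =212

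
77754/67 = 77754/67 = 1160.51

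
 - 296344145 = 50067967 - 346412112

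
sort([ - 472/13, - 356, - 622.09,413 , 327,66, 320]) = [ - 622.09,-356, - 472/13, 66,320, 327,413 ]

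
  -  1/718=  - 1/718 =- 0.00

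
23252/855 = 27+167/855 =27.20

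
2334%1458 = 876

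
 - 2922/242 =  - 13 +112/121= - 12.07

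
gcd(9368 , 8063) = 1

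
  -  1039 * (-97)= 100783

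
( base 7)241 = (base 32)3v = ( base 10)127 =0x7f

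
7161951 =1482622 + 5679329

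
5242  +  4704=9946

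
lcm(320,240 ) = 960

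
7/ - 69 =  - 7/69 = - 0.10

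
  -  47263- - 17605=-29658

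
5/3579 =5/3579 = 0.00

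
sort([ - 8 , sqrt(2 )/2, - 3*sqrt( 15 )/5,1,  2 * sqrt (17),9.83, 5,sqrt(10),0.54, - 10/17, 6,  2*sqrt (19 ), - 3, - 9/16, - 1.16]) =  [ - 8, - 3, - 3 * sqrt(15)/5,  -  1.16, - 10/17, - 9/16 , 0.54, sqrt( 2 )/2, 1,  sqrt (10),5,6,2*sqrt (17),2 * sqrt( 19) , 9.83]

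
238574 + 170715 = 409289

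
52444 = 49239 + 3205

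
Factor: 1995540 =2^2 * 3^1  *  5^1*79^1*421^1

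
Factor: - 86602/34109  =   - 2^1*19^1*23^( - 1)* 43^1 * 53^1*1483^ ( - 1)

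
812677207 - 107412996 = 705264211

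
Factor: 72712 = 2^3*61^1*149^1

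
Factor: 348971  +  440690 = 789661= 353^1*2237^1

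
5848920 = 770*7596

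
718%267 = 184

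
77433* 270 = 20906910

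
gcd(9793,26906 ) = 1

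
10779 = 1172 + 9607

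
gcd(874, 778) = 2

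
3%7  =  3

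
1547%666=215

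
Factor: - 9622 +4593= - 47^1*107^1 = - 5029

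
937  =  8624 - 7687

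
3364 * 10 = 33640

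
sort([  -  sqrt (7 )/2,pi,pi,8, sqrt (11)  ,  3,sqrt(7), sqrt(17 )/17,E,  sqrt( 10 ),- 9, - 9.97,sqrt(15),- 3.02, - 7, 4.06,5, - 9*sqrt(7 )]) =[ - 9*sqrt( 7), - 9.97,-9, - 7, - 3.02 , - sqrt( 7)/2, sqrt(17)/17,sqrt( 7),E,3, pi,pi,sqrt(10), sqrt( 11 ),sqrt( 15), 4.06, 5, 8] 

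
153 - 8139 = -7986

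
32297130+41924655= 74221785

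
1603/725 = 2+153/725=2.21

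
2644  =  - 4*(- 661 ) 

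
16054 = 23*698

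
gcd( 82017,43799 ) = 1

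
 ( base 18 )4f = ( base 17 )52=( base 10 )87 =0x57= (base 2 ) 1010111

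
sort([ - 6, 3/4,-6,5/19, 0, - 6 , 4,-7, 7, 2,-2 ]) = [ - 7, - 6, - 6, - 6,-2, 0 , 5/19, 3/4, 2,4, 7] 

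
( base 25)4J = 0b1110111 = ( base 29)43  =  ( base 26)4F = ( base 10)119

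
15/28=15/28 = 0.54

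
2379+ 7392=9771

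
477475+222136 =699611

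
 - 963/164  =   - 963/164=- 5.87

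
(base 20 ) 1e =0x22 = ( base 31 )13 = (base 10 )34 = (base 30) 14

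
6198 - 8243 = -2045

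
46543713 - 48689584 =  - 2145871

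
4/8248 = 1/2062 = 0.00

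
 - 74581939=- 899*82961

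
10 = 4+6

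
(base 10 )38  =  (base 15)28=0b100110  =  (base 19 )20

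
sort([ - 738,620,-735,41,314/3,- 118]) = [ - 738,-735 ,-118, 41, 314/3,620]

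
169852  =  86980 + 82872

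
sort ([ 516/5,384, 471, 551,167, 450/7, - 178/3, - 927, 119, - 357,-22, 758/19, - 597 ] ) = [ - 927, - 597,-357, - 178/3, - 22, 758/19,  450/7 , 516/5,119, 167,  384 , 471,551 ] 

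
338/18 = 18 + 7/9 = 18.78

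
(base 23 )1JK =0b1111011010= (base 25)1eb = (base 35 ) s6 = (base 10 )986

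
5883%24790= 5883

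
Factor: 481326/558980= 240663/279490 = 2^( - 1)*3^1*5^( - 1)*19^( - 1)*1471^( - 1) * 80221^1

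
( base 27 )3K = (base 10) 101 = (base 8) 145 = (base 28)3h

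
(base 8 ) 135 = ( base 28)39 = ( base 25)3I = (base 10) 93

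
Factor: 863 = 863^1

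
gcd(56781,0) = 56781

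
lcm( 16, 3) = 48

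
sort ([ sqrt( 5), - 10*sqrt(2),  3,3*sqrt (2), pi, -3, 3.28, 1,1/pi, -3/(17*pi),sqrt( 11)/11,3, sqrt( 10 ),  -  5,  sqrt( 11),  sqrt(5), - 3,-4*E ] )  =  [ - 10*sqrt( 2), -4*E, - 5,-3,-3,-3/ (17*pi),sqrt (11)/11 , 1/pi, 1 , sqrt( 5), sqrt( 5), 3, 3, pi, sqrt (10), 3.28,sqrt(11),3*sqrt(2)] 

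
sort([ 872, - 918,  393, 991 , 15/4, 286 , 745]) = [ - 918 , 15/4, 286, 393,745, 872,991]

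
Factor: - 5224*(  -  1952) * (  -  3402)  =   - 34691037696=-2^9 * 3^5 *7^1 * 61^1*653^1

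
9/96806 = 9/96806 = 0.00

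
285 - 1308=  - 1023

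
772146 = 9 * 85794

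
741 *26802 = 19860282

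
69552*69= 4799088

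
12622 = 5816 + 6806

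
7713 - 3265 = 4448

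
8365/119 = 1195/17= 70.29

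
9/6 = 3/2 = 1.50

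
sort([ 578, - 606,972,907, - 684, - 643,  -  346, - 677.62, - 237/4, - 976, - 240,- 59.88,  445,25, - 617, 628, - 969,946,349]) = [ - 976, - 969, - 684, - 677.62, - 643, - 617, -606, - 346, - 240, - 59.88, - 237/4,25,349,445,578 , 628, 907, 946,972]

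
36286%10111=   5953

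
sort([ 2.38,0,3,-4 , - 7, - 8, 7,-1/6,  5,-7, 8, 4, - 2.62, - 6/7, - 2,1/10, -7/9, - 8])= [-8, - 8, - 7,-7,-4, - 2.62, - 2, - 6/7, - 7/9, - 1/6,0,1/10,2.38,  3,4 , 5,7,8]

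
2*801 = 1602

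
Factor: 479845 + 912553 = 1392398 = 2^1*7^1*271^1*367^1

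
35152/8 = 4394 = 4394.00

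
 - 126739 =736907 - 863646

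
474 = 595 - 121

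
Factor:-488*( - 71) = 34648  =  2^3*61^1*71^1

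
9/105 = 3/35 = 0.09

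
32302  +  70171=102473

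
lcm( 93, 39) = 1209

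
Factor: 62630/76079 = 2^1*5^1 * 6263^1 * 76079^( - 1 ) 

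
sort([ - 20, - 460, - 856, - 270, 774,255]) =[  -  856, - 460, - 270 , - 20,255,774 ]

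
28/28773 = 28/28773  =  0.00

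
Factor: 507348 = 2^2*3^2 * 17^1*829^1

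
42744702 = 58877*726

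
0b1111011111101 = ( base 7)32062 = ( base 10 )7933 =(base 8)17375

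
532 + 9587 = 10119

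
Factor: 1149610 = 2^1 * 5^1 * 7^1*11^1 * 1493^1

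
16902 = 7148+9754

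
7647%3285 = 1077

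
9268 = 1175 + 8093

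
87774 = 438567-350793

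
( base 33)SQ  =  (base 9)1265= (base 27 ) 185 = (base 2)1110110110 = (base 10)950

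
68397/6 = 22799/2 = 11399.50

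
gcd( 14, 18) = 2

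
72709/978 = 72709/978 = 74.34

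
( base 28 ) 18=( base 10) 36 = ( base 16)24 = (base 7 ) 51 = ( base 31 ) 15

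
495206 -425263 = 69943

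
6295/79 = 79+54/79=79.68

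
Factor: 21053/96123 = 3^( - 1)*37^1*179^ (-2) *569^1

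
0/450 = 0 = 0.00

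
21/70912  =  21/70912  =  0.00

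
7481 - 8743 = - 1262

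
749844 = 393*1908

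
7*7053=49371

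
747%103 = 26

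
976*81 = 79056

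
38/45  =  38/45 =0.84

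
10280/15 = 685 + 1/3  =  685.33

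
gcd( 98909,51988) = 1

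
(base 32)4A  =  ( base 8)212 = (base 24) 5I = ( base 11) 116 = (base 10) 138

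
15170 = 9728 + 5442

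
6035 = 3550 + 2485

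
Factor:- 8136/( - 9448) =1017/1181 = 3^2*113^1*1181^( -1 ) 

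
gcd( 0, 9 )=9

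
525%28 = 21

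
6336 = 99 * 64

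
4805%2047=711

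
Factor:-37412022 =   -  2^1*3^1*6235337^1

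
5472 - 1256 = 4216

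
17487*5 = 87435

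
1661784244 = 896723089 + 765061155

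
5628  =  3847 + 1781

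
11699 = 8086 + 3613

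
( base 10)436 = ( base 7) 1162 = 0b110110100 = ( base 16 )1B4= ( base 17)18b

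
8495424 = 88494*96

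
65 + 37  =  102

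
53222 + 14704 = 67926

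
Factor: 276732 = 2^2* 3^2*7687^1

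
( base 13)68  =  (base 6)222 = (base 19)4A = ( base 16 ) 56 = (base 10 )86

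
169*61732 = 10432708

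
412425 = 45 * 9165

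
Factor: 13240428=2^2 * 3^1*167^1*6607^1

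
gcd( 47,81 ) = 1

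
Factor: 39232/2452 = 16=2^4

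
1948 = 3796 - 1848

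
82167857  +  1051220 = 83219077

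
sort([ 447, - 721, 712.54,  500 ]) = [ - 721, 447,500, 712.54 ]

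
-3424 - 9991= - 13415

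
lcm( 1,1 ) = 1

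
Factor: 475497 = 3^3*11^1*1601^1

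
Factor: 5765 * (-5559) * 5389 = - 172704705015 =- 3^1*5^1*17^2 * 109^1*317^1*1153^1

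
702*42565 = 29880630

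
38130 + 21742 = 59872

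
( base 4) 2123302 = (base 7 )41032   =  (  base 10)9970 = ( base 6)114054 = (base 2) 10011011110010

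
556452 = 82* 6786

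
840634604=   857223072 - 16588468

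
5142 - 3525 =1617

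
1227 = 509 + 718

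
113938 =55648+58290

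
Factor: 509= 509^1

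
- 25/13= - 2 + 1/13=-  1.92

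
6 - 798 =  - 792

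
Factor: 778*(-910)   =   - 707980 = -2^2*5^1*7^1*13^1*389^1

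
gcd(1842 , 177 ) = 3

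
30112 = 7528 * 4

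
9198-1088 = 8110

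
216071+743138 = 959209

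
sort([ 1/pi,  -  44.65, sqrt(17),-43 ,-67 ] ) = [-67,- 44.65,-43, 1/pi,sqrt(17 )]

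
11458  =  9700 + 1758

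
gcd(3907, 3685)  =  1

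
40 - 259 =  - 219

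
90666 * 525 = 47599650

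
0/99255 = 0 = 0.00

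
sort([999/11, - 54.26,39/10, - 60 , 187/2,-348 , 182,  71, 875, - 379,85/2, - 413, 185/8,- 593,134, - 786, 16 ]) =[ - 786, - 593 ,- 413, - 379, - 348, - 60,-54.26,39/10, 16,185/8, 85/2,71,999/11,187/2 , 134,182, 875 ] 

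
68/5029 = 68/5029 = 0.01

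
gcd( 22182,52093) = 1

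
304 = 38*8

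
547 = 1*547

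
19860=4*4965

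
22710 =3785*6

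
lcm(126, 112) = 1008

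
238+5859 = 6097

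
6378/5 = 6378/5 = 1275.60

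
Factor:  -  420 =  - 2^2*3^1*5^1*7^1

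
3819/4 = 3819/4 = 954.75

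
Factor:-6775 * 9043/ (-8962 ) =2^ (-1 ) * 5^2*271^1 * 4481^ ( - 1)*9043^1 = 61266325/8962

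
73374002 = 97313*754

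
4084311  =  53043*77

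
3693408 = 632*5844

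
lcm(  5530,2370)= 16590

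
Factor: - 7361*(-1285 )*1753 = 5^1*17^1*257^1*433^1*1753^1= 16581425405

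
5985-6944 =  - 959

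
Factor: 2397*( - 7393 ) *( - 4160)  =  73719447360 = 2^6* 3^1 * 5^1 * 13^1*17^1*47^1 * 7393^1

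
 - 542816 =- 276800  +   - 266016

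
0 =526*0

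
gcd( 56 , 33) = 1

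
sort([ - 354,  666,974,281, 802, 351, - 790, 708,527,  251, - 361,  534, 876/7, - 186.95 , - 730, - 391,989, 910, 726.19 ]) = [ - 790, - 730, - 391, - 361, - 354, - 186.95, 876/7,251, 281,  351,527 , 534, 666, 708, 726.19, 802,910,  974 , 989 ]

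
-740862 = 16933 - 757795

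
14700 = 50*294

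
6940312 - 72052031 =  - 65111719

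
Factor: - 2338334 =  - 2^1*167^1  *7001^1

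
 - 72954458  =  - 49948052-23006406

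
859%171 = 4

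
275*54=14850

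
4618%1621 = 1376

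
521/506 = 521/506 =1.03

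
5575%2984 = 2591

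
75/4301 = 75/4301 = 0.02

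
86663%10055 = 6223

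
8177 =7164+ 1013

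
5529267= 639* 8653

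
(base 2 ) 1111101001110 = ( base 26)bm6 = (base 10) 8014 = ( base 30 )8r4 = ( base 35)6IY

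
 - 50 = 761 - 811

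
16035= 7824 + 8211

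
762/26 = 381/13 = 29.31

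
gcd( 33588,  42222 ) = 6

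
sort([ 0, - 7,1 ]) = [ - 7,0, 1] 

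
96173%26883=15524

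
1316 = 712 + 604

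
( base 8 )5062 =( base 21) 5j6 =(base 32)2hi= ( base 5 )40420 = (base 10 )2610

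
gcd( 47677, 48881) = 7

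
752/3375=752/3375 = 0.22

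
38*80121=3044598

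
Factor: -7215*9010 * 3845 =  - 2^1*3^1*5^3*13^1*17^1*37^1*53^1 * 769^1 = -249952491750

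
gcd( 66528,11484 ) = 396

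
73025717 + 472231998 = 545257715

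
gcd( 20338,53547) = 1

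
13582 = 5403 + 8179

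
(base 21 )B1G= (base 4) 1030120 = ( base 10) 4888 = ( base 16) 1318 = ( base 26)760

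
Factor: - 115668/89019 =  - 2^2*3^1*17^1*157^( - 1) = - 204/157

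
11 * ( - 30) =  -330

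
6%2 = 0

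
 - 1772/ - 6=295+1/3 = 295.33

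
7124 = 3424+3700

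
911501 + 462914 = 1374415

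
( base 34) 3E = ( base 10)116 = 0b1110100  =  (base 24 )4k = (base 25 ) 4G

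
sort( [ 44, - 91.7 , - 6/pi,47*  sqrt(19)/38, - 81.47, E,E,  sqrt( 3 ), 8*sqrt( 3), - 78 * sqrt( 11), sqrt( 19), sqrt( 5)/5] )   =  [ - 78*sqrt( 11), - 91.7,-81.47, - 6/pi,sqrt(5 ) /5, sqrt(3), E,E, sqrt( 19),47 *sqrt ( 19 )/38, 8 * sqrt( 3),44]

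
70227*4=280908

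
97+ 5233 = 5330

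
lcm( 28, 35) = 140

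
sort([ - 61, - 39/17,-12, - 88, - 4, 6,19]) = [ - 88 ,  -  61,-12, -4,- 39/17, 6,19]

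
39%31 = 8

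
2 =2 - 0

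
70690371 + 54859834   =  125550205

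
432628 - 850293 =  - 417665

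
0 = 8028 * 0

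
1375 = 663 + 712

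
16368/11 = 1488 = 1488.00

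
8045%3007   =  2031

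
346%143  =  60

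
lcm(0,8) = 0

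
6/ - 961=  - 1 + 955/961= - 0.01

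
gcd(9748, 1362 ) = 2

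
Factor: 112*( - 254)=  - 28448 = - 2^5*7^1*127^1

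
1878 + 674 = 2552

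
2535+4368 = 6903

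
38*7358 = 279604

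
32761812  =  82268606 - 49506794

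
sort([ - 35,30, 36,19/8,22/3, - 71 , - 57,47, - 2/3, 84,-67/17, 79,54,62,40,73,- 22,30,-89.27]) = [-89.27, - 71, -57,-35, - 22, - 67/17,  -  2/3,19/8,22/3,30,30,36,40, 47,54, 62,73, 79, 84 ]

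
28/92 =7/23 = 0.30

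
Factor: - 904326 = -2^1*3^1*150721^1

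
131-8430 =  - 8299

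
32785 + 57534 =90319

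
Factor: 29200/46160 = 365/577 = 5^1*73^1*577^( - 1 )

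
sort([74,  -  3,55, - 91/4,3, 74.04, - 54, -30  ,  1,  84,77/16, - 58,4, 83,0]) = [-58,-54, - 30,- 91/4, - 3, 0 , 1, 3,4, 77/16, 55,74 , 74.04 , 83,84 ]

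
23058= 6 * 3843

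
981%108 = 9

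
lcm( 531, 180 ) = 10620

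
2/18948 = 1/9474 = 0.00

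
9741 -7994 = 1747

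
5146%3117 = 2029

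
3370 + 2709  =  6079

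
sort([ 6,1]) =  [ 1, 6 ]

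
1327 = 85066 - 83739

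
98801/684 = 144 + 305/684 = 144.45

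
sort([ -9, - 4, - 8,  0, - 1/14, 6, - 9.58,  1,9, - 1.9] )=[ - 9.58, - 9 ,  -  8,  -  4, - 1.9,- 1/14,0, 1, 6, 9 ] 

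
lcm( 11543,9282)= 900354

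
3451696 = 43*80272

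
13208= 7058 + 6150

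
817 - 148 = 669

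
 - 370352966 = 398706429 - 769059395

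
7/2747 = 7/2747 = 0.00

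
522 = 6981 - 6459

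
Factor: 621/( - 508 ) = -2^(  -  2 ) * 3^3*23^1*127^ (-1)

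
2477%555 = 257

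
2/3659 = 2/3659 = 0.00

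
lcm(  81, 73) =5913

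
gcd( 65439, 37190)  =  1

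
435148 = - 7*(- 62164 )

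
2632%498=142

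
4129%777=244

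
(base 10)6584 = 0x19b8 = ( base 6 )50252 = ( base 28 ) 8b4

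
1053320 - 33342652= - 32289332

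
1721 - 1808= - 87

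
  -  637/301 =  - 3 + 38/43= - 2.12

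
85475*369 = 31540275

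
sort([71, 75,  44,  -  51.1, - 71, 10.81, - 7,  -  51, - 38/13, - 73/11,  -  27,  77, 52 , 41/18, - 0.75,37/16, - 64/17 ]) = [ - 71,  -  51.1,  -  51, - 27, - 7 , - 73/11, - 64/17,  -  38/13 , - 0.75,  41/18, 37/16,  10.81, 44, 52,71, 75,  77 ]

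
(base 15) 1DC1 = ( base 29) 7KE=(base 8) 14521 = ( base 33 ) 5vd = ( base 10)6481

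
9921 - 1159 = 8762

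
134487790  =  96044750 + 38443040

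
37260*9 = 335340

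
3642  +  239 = 3881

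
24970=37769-12799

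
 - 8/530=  - 4/265 = - 0.02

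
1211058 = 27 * 44854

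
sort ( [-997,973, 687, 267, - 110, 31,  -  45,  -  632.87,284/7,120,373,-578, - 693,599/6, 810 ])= [ - 997, -693, - 632.87, -578, - 110, - 45, 31,284/7, 599/6, 120, 267, 373, 687, 810, 973]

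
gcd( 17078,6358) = 2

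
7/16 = 7/16= 0.44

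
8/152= 1/19=0.05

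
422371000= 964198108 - 541827108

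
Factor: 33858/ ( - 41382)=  - 9/11=- 3^2*11^( - 1)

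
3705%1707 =291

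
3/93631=3/93631 = 0.00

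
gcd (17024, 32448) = 64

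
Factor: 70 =2^1*5^1*7^1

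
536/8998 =268/4499 = 0.06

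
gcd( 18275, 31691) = 43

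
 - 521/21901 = -1 + 21380/21901 = - 0.02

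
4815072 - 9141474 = -4326402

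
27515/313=27515/313 = 87.91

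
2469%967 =535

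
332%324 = 8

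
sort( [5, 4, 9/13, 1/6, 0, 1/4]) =[ 0,1/6, 1/4,9/13,4, 5] 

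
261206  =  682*383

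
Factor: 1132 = 2^2*283^1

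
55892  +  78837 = 134729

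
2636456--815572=3452028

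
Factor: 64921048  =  2^3*8115131^1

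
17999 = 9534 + 8465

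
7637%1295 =1162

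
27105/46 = 27105/46 = 589.24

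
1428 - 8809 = - 7381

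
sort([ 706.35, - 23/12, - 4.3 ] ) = [ -4.3,- 23/12, 706.35]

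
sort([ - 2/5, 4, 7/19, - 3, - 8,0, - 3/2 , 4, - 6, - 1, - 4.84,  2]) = [ - 8,  -  6 ,  -  4.84 , - 3 , - 3/2,  -  1 ,- 2/5, 0, 7/19, 2,  4, 4 ] 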